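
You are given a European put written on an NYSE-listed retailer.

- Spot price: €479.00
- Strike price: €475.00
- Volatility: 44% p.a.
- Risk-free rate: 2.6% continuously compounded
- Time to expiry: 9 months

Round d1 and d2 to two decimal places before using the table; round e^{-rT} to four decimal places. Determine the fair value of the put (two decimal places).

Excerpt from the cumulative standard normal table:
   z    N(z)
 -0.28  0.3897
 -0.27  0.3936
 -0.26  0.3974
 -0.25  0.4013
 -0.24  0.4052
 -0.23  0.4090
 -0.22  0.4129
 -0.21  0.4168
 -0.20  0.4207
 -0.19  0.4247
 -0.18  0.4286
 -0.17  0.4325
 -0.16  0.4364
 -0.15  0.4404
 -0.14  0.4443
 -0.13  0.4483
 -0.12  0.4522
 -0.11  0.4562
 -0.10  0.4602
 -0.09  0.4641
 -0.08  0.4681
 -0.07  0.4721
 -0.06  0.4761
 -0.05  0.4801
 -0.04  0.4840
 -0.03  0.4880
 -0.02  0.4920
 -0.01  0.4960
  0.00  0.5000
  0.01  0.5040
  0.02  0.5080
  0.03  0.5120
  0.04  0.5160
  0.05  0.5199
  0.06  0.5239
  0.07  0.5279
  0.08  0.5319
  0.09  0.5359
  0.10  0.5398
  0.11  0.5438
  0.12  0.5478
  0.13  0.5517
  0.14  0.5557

σ√T = 0.44 × 0.8660 = 0.3811
ln(S/K) + (r + σ²/2)T = ln(479/475) + (0.026 + 0.44²/2)·0.75 = 0.0084 + 0.0921 = 0.1005
d₁ = 0.1005 / 0.3811 = 0.2637 ⇒ 0.26
d₂ = d₁ − σ√T = 0.2637 − 0.3811 = -0.1173 ⇒ -0.12
exp(−rT) = exp(−0.026·0.75) = 0.9807
N(−d₂) = N(0.12) = 0.5478;  N(−d₁) = N(-0.26) = 0.3974
P = 475·0.9807·0.5478 − 479·0.3974 = 255.1830 − 190.3546 = 64.8284

€64.83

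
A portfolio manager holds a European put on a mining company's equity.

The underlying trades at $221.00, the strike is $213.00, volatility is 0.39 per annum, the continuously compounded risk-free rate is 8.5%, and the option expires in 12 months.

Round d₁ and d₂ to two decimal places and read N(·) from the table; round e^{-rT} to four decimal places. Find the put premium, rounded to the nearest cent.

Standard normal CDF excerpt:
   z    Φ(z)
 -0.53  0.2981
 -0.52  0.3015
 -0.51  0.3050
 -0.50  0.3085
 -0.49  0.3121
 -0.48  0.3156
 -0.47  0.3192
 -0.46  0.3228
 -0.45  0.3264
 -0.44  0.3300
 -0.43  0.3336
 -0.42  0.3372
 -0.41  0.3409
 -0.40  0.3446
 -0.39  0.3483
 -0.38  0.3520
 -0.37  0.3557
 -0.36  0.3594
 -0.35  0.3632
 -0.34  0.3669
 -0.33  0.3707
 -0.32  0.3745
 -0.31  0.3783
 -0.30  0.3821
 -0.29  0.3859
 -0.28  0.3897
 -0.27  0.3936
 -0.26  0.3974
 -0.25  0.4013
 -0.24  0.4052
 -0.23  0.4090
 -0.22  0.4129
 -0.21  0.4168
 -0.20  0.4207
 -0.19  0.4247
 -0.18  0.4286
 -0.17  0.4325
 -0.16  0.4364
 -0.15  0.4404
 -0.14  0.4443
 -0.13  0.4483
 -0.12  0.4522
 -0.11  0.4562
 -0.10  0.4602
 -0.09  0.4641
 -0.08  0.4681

σ√T = 0.39 × 1.0000 = 0.3900
d₁ = [ln(221/213) + (0.085 + 0.39²/2)·1] / 0.3900 = [0.0369 + 0.1611] / 0.3900 = 0.5075 ≈ 0.51
d₂ = d₁ − σ√T = 0.5075 − 0.3900 = 0.1175 ≈ 0.12
exp(−rT) = exp(−0.085·1) = 0.9185
P = 213·0.9185·N(-0.12) − 221·N(-0.51) = 213·0.9185·0.4522 − 221·0.3050 = 88.4686 − 67.4050 = 21.0636

$21.06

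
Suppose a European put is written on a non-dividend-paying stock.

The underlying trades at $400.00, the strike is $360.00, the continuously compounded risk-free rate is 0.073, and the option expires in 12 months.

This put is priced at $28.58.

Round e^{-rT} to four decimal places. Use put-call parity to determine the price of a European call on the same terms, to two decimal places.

$93.92

e^(−rT) = e^(−0.073·1) = 0.9296
Put-call parity: C − P = S − K·e^(−rT) = 400 − 360·0.9296 = 400 − 334.6560 = 65.3440
C = P + (C − P) = 28.58 + (65.3440) = 93.9240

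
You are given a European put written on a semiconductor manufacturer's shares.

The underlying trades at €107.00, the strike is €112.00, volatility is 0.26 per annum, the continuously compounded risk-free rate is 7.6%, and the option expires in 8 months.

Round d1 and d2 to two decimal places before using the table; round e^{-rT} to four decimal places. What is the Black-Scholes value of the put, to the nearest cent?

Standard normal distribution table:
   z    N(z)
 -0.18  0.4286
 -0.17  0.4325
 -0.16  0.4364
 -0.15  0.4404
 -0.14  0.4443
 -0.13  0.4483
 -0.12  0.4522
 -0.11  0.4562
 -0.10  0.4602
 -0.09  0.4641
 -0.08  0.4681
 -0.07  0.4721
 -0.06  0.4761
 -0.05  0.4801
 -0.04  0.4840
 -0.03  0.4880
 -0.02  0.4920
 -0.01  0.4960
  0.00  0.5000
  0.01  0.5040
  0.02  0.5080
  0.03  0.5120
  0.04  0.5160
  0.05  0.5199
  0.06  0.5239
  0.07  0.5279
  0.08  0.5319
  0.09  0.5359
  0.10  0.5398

€8.66

T = 0.6667;  σ√T = 0.2123
d₁ = [ln(107/112) + (0.076 + 0.26²/2)·0.6667] / 0.2123 = [-0.0457 + 0.0732] / 0.2123 = 0.1297 ≈ 0.13
d₂ = d₁ − σ√T = 0.1297 − 0.2123 = -0.0826 ≈ -0.08
exp(−rT) = exp(−0.076·0.6667) = 0.9506
N(−d₂) = N(0.08) = 0.5319;  N(−d₁) = N(-0.13) = 0.4483
P = 112·0.9506·0.5319 − 107·0.4483 = 56.6299 − 47.9681 = 8.6618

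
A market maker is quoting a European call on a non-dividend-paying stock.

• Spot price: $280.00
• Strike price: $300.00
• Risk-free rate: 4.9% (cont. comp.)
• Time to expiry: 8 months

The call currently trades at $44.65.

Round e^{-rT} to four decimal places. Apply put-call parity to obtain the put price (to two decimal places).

exp(−rT) = exp(−0.049·0.6667) = 0.9679
Put-call parity: C − P = S − K·e^(−rT) = 280 − 300·0.9679 = 280 − 290.3700 = -10.3700
P = C − (C − P) = 44.65 − (-10.3700) = 55.0200

$55.02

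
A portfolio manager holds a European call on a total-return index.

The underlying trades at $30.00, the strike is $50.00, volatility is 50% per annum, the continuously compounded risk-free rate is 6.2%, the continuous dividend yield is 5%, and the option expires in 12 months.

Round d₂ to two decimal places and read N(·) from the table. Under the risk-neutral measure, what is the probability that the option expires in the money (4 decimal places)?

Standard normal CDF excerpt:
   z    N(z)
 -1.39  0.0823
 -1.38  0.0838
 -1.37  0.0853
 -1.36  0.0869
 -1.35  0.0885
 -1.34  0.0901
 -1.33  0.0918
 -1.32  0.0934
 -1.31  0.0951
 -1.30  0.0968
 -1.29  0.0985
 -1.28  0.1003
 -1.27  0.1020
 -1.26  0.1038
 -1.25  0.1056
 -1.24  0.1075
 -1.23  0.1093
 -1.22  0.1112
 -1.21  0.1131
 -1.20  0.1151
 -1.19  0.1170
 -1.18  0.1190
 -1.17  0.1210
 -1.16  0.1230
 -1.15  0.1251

0.1056

σ√T = 0.5 × 1.0000 = 0.5000
d₁ = [ln(30/50) + (0.062 − 0.05 + ½·0.5²)·1] / (σ√T) = (-0.5108 + 0.1370) / 0.5000 = -0.7477 ≈ -0.75
d₂ = -0.7477 − 0.5000 = -1.2477 ≈ -1.25
Risk-neutral Pr[S_T > K] = N(d₂) = N(-1.25) = 0.1056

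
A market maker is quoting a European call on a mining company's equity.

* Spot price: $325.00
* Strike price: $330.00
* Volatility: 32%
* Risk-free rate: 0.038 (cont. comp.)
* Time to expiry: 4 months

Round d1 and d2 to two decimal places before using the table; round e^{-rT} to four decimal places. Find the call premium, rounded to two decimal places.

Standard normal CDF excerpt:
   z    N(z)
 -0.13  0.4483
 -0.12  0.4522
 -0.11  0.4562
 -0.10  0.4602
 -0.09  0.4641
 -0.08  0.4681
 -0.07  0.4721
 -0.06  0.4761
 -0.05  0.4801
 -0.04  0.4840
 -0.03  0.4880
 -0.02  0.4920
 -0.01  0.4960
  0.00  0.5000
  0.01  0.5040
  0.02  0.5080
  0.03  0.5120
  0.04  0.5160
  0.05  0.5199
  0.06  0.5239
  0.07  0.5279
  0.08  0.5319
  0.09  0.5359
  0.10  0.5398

$24.22

T = 0.3333;  σ√T = 0.1848
d₁ = [ln(325/330) + (0.038 + 0.32²/2)·0.3333] / 0.1848 = [-0.0153 + 0.0297] / 0.1848 = 0.0783 → 0.08
d₂ = d₁ − σ√T = 0.0783 − 0.1848 = -0.1065 → -0.11
exp(−rT) = exp(−0.038·0.3333) = 0.9874
N(d₁) = N(0.08) = 0.5319;  N(d₂) = N(-0.11) = 0.4562
C = 325·0.5319 − 330·0.9874·0.4562 = 172.8675 − 148.6491 = 24.2184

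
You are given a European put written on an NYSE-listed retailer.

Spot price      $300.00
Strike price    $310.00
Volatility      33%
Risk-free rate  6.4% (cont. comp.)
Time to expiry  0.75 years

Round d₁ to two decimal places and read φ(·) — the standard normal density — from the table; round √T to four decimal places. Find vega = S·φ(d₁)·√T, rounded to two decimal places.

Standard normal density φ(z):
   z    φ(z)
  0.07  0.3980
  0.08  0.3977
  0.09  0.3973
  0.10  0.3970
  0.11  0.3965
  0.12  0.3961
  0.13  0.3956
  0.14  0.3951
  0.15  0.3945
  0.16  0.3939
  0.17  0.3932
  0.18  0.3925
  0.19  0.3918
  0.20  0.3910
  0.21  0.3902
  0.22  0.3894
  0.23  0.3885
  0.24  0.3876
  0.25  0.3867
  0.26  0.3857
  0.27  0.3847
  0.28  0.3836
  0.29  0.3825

101.58

T = 0.75;  σ√T = 0.2858
d₁ = [ln(300/310) + (0.064 + 0.33²/2)·0.75] / 0.2858 = [-0.0328 + 0.0888] / 0.2858 = 0.1961 which rounds to 0.20
√T = √0.75 = 0.8660
φ(d₁) = φ(0.20) = 0.3910
vega = S·φ(d₁)·√T = 300·0.3910·0.8660 = 101.5818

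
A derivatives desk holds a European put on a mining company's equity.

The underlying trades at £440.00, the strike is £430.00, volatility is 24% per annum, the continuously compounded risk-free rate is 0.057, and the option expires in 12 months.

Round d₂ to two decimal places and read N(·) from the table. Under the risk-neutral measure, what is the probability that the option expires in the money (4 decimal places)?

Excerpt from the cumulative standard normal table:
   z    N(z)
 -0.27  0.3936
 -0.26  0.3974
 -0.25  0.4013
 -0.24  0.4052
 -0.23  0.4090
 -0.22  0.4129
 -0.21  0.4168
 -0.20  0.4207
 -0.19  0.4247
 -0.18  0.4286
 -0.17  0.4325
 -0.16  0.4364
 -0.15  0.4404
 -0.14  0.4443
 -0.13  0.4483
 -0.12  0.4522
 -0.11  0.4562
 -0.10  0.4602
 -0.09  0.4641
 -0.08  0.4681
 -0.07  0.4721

σ√T = 0.24 × 1.0000 = 0.2400
d₁ = [ln(440/430) + (0.057 + 0.24²/2)·1] / 0.2400 = [0.0230 + 0.0858] / 0.2400 = 0.4533 ⇒ 0.45
d₂ = d₁ − σ√T = 0.4533 − 0.2400 = 0.2133 ⇒ 0.21
Pr(exercise) under Q = N(−d₂) = N(-0.21) = 0.4168

0.4168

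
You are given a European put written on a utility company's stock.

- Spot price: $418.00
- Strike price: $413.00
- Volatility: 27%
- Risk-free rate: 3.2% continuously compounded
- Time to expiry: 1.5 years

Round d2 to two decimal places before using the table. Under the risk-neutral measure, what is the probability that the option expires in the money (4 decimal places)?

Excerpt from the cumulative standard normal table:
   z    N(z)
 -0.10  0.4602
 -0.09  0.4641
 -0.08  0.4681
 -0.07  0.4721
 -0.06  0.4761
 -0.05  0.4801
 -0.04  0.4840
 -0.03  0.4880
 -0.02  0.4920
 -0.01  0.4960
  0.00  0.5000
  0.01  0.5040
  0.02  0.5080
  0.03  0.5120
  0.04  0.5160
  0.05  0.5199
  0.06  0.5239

σ√T = 0.27·√1.5 = 0.3307
ln(S/K) + (r + σ²/2)T = ln(418/413) + (0.032 + 0.27²/2)·1.5 = 0.0120 + 0.1027 = 0.1147
d₁ = 0.1147 / 0.3307 = 0.3469 → 0.35
d₂ = d₁ − σ√T = 0.3469 − 0.3307 = 0.0162 → 0.02
Pr(exercise) under Q = N(−d₂) = N(-0.02) = 0.4920

0.4920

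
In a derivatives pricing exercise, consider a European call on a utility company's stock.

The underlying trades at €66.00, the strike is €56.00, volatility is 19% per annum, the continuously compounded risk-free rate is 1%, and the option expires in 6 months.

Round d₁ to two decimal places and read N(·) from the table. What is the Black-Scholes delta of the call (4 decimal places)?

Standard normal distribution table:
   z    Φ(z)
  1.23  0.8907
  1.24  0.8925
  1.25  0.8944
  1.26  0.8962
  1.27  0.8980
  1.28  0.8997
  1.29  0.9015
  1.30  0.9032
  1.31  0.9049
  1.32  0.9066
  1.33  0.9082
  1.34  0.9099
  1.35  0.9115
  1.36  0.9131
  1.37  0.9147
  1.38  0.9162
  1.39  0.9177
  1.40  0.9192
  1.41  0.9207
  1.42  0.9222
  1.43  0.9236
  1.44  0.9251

0.9082

σ√T = 0.19 × 0.7071 = 0.1344
d₁ = [ln(66/56) + (0.01 + ½·0.19²)·0.5] / (σ√T) = (0.1643 + 0.0140) / 0.1344 = 1.3273 ≈ 1.33
N(d₁) = N(1.33) = 0.9082
Δ_call = N(d₁) = 0.9082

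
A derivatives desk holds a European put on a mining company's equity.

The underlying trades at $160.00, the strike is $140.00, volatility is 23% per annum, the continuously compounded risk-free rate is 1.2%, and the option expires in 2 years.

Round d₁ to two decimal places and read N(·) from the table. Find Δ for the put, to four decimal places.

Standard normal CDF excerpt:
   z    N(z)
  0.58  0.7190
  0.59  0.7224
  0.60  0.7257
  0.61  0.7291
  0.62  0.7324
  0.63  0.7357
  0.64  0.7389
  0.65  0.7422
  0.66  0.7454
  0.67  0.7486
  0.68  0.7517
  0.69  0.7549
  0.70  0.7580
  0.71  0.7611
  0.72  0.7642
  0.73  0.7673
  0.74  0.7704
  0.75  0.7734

σ√T = 0.23 × 1.4142 = 0.3253
ln(S/K) + (r + σ²/2)T = ln(160/140) + (0.012 + 0.23²/2)·2 = 0.1335 + 0.0769 = 0.2104
d₁ = 0.2104 / 0.3253 = 0.6469 ≈ 0.65
N(d₁) = N(0.65) = 0.7422
Δ_put = N(d₁) − 1 = 0.7422 − 1 = -0.2578

-0.2578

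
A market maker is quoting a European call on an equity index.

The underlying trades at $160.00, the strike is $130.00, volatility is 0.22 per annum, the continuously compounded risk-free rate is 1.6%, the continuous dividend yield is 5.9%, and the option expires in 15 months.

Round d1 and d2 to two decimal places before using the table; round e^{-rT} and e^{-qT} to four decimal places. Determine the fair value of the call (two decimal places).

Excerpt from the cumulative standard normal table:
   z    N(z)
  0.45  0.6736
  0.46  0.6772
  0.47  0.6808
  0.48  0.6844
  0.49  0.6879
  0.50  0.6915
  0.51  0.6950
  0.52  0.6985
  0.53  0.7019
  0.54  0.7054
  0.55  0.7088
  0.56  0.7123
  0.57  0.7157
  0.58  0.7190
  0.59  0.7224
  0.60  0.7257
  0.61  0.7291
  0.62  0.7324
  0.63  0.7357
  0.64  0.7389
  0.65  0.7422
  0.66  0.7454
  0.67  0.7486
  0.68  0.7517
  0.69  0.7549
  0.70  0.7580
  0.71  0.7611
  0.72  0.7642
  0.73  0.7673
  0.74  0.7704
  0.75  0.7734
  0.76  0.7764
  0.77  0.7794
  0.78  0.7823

T = 1.25;  σ√T = 0.2460
d₁ = [ln(160/130) + (0.016 − 0.059 + ½·0.22²)·1.25] / (σ√T) = (0.2076 − 0.0235) / 0.2460 = 0.7486 ⇒ 0.75
d₂ = 0.7486 − 0.2460 = 0.5027 ⇒ 0.50
exp(−qT) = exp(−0.059·1.25) = 0.9289;  exp(−rT) = exp(−0.016·1.25) = 0.9802
N(d₁) = N(0.75) = 0.7734;  N(d₂) = N(0.50) = 0.6915
C = 160·0.9289·0.7734 − 130·0.9802·0.6915 = 114.9458 − 88.1151 = 26.8307

$26.83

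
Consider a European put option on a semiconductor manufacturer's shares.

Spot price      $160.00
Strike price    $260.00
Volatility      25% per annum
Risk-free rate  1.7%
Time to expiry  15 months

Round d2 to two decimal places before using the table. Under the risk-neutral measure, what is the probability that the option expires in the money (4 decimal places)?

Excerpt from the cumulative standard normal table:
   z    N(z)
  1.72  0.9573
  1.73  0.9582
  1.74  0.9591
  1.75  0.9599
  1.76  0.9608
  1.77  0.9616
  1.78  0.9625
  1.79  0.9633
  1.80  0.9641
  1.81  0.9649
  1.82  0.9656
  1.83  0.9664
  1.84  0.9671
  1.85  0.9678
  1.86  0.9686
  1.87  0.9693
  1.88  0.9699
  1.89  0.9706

0.9641

T = 1.25;  σ√T = 0.2795
d₁ = [ln(160/260) + (0.017 + 0.25²/2)·1.25] / 0.2795 = [-0.4855 + 0.0603] / 0.2795 = -1.5212 which rounds to -1.52
d₂ = d₁ − σ√T = -1.5212 − 0.2795 = -1.8007 which rounds to -1.80
Pr(exercise) under Q = N(−d₂) = N(1.80) = 0.9641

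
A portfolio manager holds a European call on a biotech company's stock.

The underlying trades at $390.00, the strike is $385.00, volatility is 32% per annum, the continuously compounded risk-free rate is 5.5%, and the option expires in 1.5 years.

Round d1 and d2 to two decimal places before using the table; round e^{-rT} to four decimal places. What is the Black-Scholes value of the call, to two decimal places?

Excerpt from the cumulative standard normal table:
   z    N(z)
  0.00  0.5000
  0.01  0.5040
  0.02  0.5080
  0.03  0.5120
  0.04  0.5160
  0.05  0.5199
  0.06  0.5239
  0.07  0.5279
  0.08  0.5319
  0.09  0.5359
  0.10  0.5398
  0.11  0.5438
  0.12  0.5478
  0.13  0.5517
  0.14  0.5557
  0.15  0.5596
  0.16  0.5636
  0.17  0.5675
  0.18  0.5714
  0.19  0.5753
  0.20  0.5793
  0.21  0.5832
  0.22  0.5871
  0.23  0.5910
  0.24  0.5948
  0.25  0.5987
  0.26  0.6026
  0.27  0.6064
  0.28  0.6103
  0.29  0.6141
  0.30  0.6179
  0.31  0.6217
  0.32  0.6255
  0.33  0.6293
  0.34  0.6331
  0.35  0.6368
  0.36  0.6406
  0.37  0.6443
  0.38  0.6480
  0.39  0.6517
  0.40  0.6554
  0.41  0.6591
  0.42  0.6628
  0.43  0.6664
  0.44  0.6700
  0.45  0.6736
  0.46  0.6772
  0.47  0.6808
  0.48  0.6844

σ√T = 0.32·√1.5 = 0.3919
d₁ = [ln(390/385) + (0.055 + 0.32²/2)·1.5] / 0.3919 = [0.0129 + 0.1593] / 0.3919 = 0.4394 ⇒ 0.44
d₂ = d₁ − σ√T = 0.4394 − 0.3919 = 0.0475 ⇒ 0.05
exp(−rT) = exp(−0.055·1.5) = 0.9208
N(d₁) = N(0.44) = 0.6700;  N(d₂) = N(0.05) = 0.5199
C = 390·0.6700 − 385·0.9208·0.5199 = 261.3000 − 184.3087 = 76.9913

$76.99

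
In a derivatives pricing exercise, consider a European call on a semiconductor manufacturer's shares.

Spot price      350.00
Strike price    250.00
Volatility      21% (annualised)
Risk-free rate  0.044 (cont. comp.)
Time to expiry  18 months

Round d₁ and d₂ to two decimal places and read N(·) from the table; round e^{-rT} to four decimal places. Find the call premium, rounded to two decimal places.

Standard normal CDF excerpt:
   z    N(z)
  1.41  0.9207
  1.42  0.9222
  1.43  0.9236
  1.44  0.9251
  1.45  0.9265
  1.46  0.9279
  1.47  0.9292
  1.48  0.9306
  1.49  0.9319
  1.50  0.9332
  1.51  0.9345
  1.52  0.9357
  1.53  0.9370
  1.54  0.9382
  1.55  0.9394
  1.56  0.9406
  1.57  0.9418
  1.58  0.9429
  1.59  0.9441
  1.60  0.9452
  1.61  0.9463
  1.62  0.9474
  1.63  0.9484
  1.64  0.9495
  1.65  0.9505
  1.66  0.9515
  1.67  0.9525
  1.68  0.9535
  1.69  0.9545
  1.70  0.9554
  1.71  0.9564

σ√T = 0.21·√1.5 = 0.2572
ln(S/K) + (r + σ²/2)T = ln(350/250) + (0.044 + 0.21²/2)·1.5 = 0.3365 + 0.0991 = 0.4355
d₁ = 0.4355 / 0.2572 = 1.6934 ⇒ 1.69
d₂ = d₁ − σ√T = 1.6934 − 0.2572 = 1.4362 ⇒ 1.44
e^(−rT) = e^(−0.044·1.5) = 0.9361
N(d₁) = N(1.69) = 0.9545;  N(d₂) = N(1.44) = 0.9251
C = 350·0.9545 − 250·0.9361·0.9251 = 334.0750 − 216.4965 = 117.5785

117.58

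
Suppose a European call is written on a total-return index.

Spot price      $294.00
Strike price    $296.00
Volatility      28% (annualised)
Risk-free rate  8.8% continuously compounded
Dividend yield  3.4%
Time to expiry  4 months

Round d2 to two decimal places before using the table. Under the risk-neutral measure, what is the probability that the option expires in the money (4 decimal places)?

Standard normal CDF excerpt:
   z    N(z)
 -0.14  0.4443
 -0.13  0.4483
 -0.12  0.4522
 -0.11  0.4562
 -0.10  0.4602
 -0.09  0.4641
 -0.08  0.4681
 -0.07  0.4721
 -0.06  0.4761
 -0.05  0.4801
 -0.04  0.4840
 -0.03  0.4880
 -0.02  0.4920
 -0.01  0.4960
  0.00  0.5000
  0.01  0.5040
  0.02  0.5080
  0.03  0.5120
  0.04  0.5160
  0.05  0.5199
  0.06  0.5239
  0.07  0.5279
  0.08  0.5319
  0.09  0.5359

T = 0.3333;  σ√T = 0.1617
d₁ = [ln(294/296) + (0.088 − 0.034 + 0.28²/2)·0.3333] / 0.1617 = [-0.0068 + 0.0311] / 0.1617 = 0.1502 which rounds to 0.15
d₂ = d₁ − σ√T = 0.1502 − 0.1617 = -0.0114 which rounds to -0.01
Pr(exercise) under Q = N(d₂) = 0.4960

0.4960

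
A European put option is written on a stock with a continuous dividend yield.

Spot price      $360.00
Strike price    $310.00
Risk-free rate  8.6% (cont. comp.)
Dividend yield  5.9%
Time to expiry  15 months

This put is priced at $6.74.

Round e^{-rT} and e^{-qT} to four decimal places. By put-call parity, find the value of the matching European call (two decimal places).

exp(−qT) = exp(−0.059·1.25) = 0.9289;  exp(−rT) = exp(−0.086·1.25) = 0.8981
Put-call parity: C − P = S·e^(−qT) − K·e^(−rT) = 360·0.9289 − 310·0.8981 = 334.4040 − 278.4110 = 55.9930
C = P + (C − P) = 6.74 + (55.9930) = 62.7330

$62.73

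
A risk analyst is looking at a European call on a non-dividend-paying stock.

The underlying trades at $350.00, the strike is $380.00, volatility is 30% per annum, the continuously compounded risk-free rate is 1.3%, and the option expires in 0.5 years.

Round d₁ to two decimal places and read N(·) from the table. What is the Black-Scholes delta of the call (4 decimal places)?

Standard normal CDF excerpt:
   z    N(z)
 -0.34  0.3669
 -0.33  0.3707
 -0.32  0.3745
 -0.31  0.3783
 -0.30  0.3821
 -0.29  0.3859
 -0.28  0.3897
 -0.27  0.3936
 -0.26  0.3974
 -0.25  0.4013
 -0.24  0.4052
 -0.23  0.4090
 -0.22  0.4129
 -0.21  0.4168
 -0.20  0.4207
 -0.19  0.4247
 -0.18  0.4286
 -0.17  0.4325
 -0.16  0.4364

T = 0.5;  σ√T = 0.2121
d₁ = [ln(350/380) + (0.013 + ½·0.3²)·0.5] / (σ√T) = (-0.0822 + 0.0290) / 0.2121 = -0.2510 which rounds to -0.25
N(d₁) = N(-0.25) = 0.4013
Δ_call = N(d₁) = 0.4013

0.4013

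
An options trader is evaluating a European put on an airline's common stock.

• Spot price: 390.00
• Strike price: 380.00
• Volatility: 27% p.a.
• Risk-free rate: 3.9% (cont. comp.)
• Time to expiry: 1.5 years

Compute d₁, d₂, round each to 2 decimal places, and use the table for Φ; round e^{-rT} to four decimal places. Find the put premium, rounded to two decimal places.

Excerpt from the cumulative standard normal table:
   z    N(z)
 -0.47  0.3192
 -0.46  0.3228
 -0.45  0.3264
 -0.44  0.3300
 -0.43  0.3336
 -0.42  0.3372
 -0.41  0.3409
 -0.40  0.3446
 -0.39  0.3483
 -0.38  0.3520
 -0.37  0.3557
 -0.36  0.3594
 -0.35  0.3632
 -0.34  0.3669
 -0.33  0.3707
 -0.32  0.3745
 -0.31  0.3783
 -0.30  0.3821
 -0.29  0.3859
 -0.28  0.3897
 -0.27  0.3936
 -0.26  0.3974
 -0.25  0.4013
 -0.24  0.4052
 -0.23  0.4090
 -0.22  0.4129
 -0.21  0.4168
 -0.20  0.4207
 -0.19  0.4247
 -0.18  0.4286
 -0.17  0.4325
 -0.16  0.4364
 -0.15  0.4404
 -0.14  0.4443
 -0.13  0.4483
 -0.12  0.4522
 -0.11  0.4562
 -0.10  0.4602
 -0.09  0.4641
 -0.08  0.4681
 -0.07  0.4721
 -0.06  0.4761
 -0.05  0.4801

34.83

σ√T = 0.27 × 1.2247 = 0.3307
d₁ = [ln(390/380) + (0.039 + 0.27²/2)·1.5] / 0.3307 = [0.0260 + 0.1132] / 0.3307 = 0.4208 which rounds to 0.42
d₂ = d₁ − σ√T = 0.4208 − 0.3307 = 0.0901 which rounds to 0.09
e^(−rT) = e^(−0.039·1.5) = 0.9432
N(−d₂) = N(-0.09) = 0.4641;  N(−d₁) = N(-0.42) = 0.3372
P = 380·0.9432·0.4641 − 390·0.3372 = 166.3409 − 131.5080 = 34.8329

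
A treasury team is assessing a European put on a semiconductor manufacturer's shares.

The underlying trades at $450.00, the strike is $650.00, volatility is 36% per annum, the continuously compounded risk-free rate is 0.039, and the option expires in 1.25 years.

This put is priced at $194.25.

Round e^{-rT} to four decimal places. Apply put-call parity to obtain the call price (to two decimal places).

$25.19

exp(−rT) = exp(−0.039·1.25) = 0.9524
Put-call parity: C − P = S − K·e^(−rT) = 450 − 650·0.9524 = 450 − 619.0600 = -169.0600
C = P + (C − P) = 194.25 + (-169.0600) = 25.1900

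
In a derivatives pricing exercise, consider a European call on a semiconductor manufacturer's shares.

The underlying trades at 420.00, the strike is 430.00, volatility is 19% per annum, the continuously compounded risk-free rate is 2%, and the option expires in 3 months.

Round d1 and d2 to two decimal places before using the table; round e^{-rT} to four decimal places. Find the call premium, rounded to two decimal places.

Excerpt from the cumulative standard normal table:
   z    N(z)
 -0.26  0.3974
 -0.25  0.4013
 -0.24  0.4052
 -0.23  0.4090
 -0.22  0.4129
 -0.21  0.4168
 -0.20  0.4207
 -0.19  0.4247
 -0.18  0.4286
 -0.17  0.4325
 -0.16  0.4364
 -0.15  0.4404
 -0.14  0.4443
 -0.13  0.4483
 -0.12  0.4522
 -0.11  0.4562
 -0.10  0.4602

11.60

σ√T = 0.19·√0.25 = 0.0950
d₁ = [ln(420/430) + (0.02 + 0.19²/2)·0.25] / 0.0950 = [-0.0235 + 0.0095] / 0.0950 = -0.1476 ⇒ -0.15
d₂ = d₁ − σ√T = -0.1476 − 0.0950 = -0.2426 ⇒ -0.24
exp(−rT) = exp(−0.02·0.25) = 0.9950
C = 420·N(-0.15) − 430·0.9950·N(-0.24) = 420·0.4404 − 430·0.9950·0.4052 = 184.9680 − 173.3648 = 11.6032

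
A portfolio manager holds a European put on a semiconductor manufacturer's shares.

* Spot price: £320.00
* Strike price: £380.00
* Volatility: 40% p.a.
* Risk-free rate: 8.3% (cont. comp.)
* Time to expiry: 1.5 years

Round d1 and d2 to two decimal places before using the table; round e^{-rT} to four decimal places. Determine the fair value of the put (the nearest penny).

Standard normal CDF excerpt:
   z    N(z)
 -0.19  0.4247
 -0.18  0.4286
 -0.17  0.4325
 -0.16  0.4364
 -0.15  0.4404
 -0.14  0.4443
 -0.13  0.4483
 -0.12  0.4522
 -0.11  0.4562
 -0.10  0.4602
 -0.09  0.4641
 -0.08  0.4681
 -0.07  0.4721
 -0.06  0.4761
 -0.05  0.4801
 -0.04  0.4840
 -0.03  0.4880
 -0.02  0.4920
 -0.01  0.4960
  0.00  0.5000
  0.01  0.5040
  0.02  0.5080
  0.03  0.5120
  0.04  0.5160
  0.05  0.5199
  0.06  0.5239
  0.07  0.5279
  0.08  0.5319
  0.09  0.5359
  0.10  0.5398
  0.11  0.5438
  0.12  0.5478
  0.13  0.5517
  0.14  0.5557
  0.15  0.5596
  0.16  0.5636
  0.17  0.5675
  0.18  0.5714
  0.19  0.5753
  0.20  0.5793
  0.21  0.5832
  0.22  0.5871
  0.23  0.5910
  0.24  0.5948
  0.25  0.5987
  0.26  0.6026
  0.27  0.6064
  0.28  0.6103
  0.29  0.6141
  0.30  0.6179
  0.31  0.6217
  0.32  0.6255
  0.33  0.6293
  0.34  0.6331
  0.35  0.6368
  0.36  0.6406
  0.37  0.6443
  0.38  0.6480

T = 1.5;  σ√T = 0.4899
ln(S/K) + (r + σ²/2)T = ln(320/380) + (0.083 + 0.4²/2)·1.5 = -0.1719 + 0.2445 = 0.0726
d₁ = 0.0726 / 0.4899 = 0.1483 ⇒ 0.15
d₂ = d₁ − σ√T = 0.1483 − 0.4899 = -0.3416 ⇒ -0.34
exp(−rT) = exp(−0.083·1.5) = 0.8829
N(−d₂) = N(0.34) = 0.6331;  N(−d₁) = N(-0.15) = 0.4404
P = 380·0.8829·0.6331 − 320·0.4404 = 212.4063 − 140.9280 = 71.4783

£71.48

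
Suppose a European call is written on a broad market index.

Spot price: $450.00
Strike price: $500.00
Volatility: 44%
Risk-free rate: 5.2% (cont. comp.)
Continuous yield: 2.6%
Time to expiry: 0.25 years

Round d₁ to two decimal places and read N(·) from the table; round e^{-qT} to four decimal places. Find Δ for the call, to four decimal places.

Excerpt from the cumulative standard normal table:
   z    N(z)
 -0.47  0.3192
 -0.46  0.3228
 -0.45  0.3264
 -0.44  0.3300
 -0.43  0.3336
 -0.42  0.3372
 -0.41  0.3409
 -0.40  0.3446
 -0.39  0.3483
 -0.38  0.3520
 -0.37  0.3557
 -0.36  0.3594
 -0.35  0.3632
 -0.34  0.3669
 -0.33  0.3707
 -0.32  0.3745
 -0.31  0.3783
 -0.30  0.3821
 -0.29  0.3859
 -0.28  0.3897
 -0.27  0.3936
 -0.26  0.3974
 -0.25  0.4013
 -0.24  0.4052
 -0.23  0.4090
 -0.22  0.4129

0.3645

T = 0.25;  σ√T = 0.2200
ln(S/K) + (r − q + σ²/2)T = ln(450/500) + (0.052 − 0.026 + 0.44²/2)·0.25 = -0.1054 + 0.0307 = -0.0747
d₁ = -0.0747 / 0.2200 = -0.3394 which rounds to -0.34
N(d₁) = N(-0.34) = 0.3669
Δ_call = exp(−qT)·N(d₁) = 0.9935·0.3669 = 0.3645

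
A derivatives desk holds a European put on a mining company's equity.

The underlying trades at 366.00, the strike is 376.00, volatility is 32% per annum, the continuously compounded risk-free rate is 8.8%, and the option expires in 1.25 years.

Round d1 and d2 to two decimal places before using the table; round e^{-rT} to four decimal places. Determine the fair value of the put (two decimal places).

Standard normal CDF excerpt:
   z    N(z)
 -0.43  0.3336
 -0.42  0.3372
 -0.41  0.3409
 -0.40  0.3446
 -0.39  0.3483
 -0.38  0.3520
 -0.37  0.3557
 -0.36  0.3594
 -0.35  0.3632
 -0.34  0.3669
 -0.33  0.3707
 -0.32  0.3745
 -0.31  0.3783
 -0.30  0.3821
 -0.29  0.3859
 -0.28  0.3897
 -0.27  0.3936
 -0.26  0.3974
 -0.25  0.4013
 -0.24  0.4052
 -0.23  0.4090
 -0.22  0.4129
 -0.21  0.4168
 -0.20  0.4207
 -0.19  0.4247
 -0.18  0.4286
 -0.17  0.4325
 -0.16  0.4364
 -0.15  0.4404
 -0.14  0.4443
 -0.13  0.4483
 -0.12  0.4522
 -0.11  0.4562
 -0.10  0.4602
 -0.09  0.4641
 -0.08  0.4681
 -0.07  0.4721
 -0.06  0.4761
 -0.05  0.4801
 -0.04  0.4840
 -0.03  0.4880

36.94

σ√T = 0.32 × 1.1180 = 0.3578
d₁ = [ln(366/376) + (0.088 + ½·0.32²)·1.25] / (σ√T) = (-0.0270 + 0.1740) / 0.3578 = 0.4110 ≈ 0.41
d₂ = 0.4110 − 0.3578 = 0.0532 ≈ 0.05
exp(−rT) = exp(−0.088·1.25) = 0.8958
N(−d₂) = N(-0.05) = 0.4801;  N(−d₁) = N(-0.41) = 0.3409
P = 376·0.8958·0.4801 − 366·0.3409 = 161.7077 − 124.7694 = 36.9383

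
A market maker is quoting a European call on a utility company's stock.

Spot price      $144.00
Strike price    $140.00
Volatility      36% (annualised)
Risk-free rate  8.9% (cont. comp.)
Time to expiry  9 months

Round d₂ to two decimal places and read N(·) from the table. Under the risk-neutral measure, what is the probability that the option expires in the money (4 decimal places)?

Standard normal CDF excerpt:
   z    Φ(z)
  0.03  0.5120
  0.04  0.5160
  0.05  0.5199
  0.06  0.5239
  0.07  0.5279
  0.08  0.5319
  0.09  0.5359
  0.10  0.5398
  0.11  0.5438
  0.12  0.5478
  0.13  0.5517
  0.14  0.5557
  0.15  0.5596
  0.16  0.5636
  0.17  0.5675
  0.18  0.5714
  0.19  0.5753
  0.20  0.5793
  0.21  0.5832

σ√T = 0.36·√0.75 = 0.3118
d₁ = [ln(144/140) + (0.089 + 0.36²/2)·0.75] / 0.3118 = [0.0282 + 0.1153] / 0.3118 = 0.4603 ≈ 0.46
d₂ = d₁ − σ√T = 0.4603 − 0.3118 = 0.1486 ≈ 0.15
Pr(exercise) under Q = N(d₂) = 0.5596

0.5596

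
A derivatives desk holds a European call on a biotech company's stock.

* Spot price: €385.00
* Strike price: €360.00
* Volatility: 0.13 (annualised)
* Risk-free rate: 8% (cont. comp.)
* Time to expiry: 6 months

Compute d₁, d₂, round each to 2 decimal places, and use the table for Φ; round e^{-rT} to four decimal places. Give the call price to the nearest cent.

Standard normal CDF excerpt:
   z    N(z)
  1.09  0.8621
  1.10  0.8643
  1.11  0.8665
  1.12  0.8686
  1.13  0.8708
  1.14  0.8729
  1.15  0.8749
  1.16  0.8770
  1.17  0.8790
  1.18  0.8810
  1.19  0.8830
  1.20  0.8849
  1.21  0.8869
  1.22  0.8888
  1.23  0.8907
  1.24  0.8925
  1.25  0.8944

€41.02

σ√T = 0.13 × 0.7071 = 0.0919
d₁ = [ln(385/360) + (0.08 + 0.13²/2)·0.5] / 0.0919 = [0.0671 + 0.0442] / 0.0919 = 1.2115 which rounds to 1.21
d₂ = d₁ − σ√T = 1.2115 − 0.0919 = 1.1196 which rounds to 1.12
e^(−rT) = e^(−0.08·0.5) = 0.9608
N(d₁) = N(1.21) = 0.8869;  N(d₂) = N(1.12) = 0.8686
C = 385·0.8869 − 360·0.9608·0.8686 = 341.4565 − 300.4383 = 41.0182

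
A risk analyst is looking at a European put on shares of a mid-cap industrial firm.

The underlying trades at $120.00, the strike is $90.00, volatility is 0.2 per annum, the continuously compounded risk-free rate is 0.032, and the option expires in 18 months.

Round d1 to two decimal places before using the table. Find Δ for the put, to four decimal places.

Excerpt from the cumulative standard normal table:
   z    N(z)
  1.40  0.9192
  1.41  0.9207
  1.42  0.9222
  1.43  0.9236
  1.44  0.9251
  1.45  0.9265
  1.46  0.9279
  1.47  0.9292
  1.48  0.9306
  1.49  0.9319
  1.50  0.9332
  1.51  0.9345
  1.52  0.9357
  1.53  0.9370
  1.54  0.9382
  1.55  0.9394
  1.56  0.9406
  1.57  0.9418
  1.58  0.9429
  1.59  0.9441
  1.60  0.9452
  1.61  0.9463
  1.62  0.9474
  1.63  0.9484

-0.0681

T = 1.5;  σ√T = 0.2449
d₁ = [ln(120/90) + (0.032 + 0.2²/2)·1.5] / 0.2449 = [0.2877 + 0.0780] / 0.2449 = 1.4929 ≈ 1.49
N(d₁) = N(1.49) = 0.9319
Δ_put = N(d₁) − 1 = 0.9319 − 1 = -0.0681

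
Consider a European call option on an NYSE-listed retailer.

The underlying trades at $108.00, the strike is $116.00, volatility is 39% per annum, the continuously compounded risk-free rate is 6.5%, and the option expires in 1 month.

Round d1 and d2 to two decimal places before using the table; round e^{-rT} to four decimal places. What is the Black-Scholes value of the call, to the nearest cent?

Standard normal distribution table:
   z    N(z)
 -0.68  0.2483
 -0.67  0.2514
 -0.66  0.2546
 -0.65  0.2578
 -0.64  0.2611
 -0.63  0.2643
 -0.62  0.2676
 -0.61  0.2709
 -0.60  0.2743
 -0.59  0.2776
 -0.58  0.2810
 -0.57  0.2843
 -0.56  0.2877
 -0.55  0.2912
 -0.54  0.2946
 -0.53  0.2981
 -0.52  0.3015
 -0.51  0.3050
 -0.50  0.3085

σ√T = 0.39 × 0.2887 = 0.1126
d₁ = [ln(108/116) + (0.065 + 0.39²/2)·0.08333] / 0.1126 = [-0.0715 + 0.0118] / 0.1126 = -0.5303 → -0.53
d₂ = d₁ − σ√T = -0.5303 − 0.1126 = -0.6429 → -0.64
exp(−rT) = exp(−0.065·0.08333) = 0.9946
N(d₁) = N(-0.53) = 0.2981;  N(d₂) = N(-0.64) = 0.2611
C = 108·0.2981 − 116·0.9946·0.2611 = 32.1948 − 30.1240 = 2.0708

$2.07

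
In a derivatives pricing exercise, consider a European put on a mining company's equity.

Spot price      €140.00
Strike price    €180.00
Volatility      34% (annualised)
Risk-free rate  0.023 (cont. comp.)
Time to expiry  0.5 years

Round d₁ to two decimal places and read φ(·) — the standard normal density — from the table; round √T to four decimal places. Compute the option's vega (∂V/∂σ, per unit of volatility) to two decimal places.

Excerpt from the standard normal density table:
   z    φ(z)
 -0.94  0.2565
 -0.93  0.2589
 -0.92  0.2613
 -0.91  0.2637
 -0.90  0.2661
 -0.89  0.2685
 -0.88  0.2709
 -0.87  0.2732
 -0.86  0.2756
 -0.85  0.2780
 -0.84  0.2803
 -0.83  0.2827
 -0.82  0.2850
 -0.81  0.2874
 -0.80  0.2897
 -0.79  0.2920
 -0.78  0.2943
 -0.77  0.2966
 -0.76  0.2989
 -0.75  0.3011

26.82

σ√T = 0.34 × 0.7071 = 0.2404
d₁ = [ln(140/180) + (0.023 + 0.34²/2)·0.5] / 0.2404 = [-0.2513 + 0.0404] / 0.2404 = -0.8773 → -0.88
√T = √0.5 = 0.7071
φ(d₁) = φ(-0.88) = 0.2709
vega = S·φ(d₁)·√T = 140·0.2709·0.7071 = 26.8175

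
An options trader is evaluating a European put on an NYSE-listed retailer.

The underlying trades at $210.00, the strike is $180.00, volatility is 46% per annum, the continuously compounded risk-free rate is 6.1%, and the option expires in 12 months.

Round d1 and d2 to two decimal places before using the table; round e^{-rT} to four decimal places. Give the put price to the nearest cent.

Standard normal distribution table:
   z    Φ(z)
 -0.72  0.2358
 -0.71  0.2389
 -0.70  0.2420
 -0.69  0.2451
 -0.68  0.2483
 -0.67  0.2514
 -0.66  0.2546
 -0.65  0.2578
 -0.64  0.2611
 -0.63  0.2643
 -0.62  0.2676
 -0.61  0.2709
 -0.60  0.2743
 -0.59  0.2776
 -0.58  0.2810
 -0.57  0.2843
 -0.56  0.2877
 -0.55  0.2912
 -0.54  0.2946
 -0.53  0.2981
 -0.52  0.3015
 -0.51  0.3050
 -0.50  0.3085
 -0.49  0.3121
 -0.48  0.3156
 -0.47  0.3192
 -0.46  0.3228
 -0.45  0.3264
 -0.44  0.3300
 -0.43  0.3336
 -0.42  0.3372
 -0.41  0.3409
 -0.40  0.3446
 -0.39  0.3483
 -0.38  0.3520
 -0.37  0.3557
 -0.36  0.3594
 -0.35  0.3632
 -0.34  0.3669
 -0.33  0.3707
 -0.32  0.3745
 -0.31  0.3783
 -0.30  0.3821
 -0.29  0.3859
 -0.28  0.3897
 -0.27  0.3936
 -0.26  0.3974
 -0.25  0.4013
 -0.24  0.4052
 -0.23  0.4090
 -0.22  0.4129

$17.80

σ√T = 0.46·√1 = 0.4600
d₁ = [ln(210/180) + (0.061 + 0.46²/2)·1] / 0.4600 = [0.1542 + 0.1668] / 0.4600 = 0.6977 which rounds to 0.70
d₂ = d₁ − σ√T = 0.6977 − 0.4600 = 0.2377 which rounds to 0.24
e^(−rT) = e^(−0.061·1) = 0.9408
N(−d₂) = N(-0.24) = 0.4052;  N(−d₁) = N(-0.70) = 0.2420
P = 180·0.9408·0.4052 − 210·0.2420 = 68.6182 − 50.8200 = 17.7982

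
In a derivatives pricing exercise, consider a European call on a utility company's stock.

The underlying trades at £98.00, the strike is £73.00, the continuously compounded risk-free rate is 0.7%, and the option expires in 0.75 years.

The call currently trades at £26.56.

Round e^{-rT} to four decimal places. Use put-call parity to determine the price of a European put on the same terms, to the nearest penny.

e^(−rT) = e^(−0.007·0.75) = 0.9948
Put-call parity: C − P = S − K·e^(−rT) = 98 − 73·0.9948 = 98 − 72.6204 = 25.3796
P = C − (C − P) = 26.56 − (25.3796) = 1.1804

£1.18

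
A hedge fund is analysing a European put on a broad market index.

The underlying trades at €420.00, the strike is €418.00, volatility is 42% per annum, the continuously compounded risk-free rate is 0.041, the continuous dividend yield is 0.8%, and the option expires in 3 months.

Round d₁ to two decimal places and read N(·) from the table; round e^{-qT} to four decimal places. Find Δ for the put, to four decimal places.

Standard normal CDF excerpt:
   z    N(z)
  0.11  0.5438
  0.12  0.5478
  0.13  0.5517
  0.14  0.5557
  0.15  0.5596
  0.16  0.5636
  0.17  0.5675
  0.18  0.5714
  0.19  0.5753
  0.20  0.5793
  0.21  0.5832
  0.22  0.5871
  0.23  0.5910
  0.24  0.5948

-0.4316

T = 0.25;  σ√T = 0.2100
ln(S/K) + (r − q + σ²/2)T = ln(420/418) + (0.041 − 0.008 + 0.42²/2)·0.25 = 0.0048 + 0.0303 = 0.0351
d₁ = 0.0351 / 0.2100 = 0.1670 → 0.17
N(d₁) = N(0.17) = 0.5675
Δ_put = exp(−qT)·(N(d₁) − 1) = 0.9980·(0.5675 − 1) = -0.4316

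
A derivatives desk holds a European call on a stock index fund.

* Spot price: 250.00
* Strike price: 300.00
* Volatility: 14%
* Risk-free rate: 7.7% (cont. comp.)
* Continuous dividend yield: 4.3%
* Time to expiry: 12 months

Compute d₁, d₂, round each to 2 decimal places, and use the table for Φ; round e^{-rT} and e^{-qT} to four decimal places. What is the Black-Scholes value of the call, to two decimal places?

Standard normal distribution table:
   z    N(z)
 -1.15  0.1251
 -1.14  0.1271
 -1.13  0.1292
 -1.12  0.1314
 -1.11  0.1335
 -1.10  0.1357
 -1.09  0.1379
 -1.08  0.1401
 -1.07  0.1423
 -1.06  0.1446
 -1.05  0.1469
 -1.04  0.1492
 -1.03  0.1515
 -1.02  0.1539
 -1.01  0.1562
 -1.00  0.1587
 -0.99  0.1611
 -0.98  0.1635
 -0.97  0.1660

2.69

T = 1;  σ√T = 0.1400
ln(S/K) + (r − q + σ²/2)T = ln(250/300) + (0.077 − 0.043 + 0.14²/2)·1 = -0.1823 + 0.0438 = -0.1385
d₁ = -0.1385 / 0.1400 = -0.9894 → -0.99
d₂ = d₁ − σ√T = -0.9894 − 0.1400 = -1.1294 → -1.13
exp(−qT) = exp(−0.043·1) = 0.9579;  exp(−rT) = exp(−0.077·1) = 0.9259
C = 250·0.9579·N(-0.99) − 300·0.9259·N(-1.13) = 250·0.9579·0.1611 − 300·0.9259·0.1292 = 38.5794 − 35.8879 = 2.6915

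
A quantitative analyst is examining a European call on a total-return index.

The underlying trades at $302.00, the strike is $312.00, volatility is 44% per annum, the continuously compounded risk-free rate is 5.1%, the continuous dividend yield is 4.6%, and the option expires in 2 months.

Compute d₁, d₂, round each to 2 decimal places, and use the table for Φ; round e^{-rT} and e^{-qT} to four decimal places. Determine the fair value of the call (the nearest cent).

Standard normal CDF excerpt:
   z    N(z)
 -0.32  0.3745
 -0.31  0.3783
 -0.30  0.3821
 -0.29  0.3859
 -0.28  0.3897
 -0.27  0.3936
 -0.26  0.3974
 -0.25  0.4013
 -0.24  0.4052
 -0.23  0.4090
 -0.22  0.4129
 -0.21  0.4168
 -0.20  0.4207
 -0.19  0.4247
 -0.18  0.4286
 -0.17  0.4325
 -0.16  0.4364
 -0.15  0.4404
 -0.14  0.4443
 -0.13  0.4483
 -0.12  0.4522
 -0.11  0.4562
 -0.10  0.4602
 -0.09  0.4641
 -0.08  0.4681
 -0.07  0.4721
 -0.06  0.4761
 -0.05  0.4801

$17.33

T = 0.1667;  σ√T = 0.1796
d₁ = [ln(302/312) + (0.051 − 0.046 + 0.44²/2)·0.1667] / 0.1796 = [-0.0326 + 0.0170] / 0.1796 = -0.0869 which rounds to -0.09
d₂ = d₁ − σ√T = -0.0869 − 0.1796 = -0.2665 which rounds to -0.27
e^(−qT) = e^(−0.046·0.1667) = 0.9924;  e^(−rT) = e^(−0.051·0.1667) = 0.9915
C = 302·0.9924·N(-0.09) − 312·0.9915·N(-0.27) = 302·0.9924·0.4641 − 312·0.9915·0.3936 = 139.0930 − 121.7594 = 17.3336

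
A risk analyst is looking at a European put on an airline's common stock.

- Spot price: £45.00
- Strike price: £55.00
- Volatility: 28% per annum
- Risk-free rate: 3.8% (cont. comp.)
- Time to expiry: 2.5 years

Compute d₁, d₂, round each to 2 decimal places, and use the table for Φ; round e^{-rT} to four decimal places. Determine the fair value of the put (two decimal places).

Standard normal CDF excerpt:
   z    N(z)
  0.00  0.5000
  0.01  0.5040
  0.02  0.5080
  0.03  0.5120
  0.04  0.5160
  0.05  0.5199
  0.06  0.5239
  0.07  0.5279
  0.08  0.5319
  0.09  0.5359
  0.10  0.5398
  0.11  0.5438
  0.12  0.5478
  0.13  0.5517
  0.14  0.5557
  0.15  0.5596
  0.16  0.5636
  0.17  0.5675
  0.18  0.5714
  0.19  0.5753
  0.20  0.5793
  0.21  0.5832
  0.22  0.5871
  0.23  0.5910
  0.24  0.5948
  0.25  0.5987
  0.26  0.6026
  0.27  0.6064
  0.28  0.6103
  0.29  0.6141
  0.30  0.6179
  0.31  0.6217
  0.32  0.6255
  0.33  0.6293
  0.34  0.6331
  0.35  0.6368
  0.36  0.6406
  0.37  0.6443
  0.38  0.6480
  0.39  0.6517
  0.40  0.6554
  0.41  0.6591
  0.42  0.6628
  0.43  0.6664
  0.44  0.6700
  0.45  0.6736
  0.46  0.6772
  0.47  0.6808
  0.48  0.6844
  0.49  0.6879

£11.01

T = 2.5;  σ√T = 0.4427
d₁ = [ln(45/55) + (0.038 + 0.28²/2)·2.5] / 0.4427 = [-0.2007 + 0.1930] / 0.4427 = -0.0173 ⇒ -0.02
d₂ = d₁ − σ√T = -0.0173 − 0.4427 = -0.4600 ⇒ -0.46
e^(−rT) = e^(−0.038·2.5) = 0.9094
P = 55·0.9094·N(0.46) − 45·N(0.02) = 55·0.9094·0.6772 − 45·0.5080 = 33.8715 − 22.8600 = 11.0115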